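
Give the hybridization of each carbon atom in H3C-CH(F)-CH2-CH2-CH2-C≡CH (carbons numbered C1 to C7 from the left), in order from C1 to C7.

C1 sp3, C2 sp3, C3 sp3, C4 sp3, C5 sp3, C6 sp, C7 sp

C1 carries 4 σ bonds, giving a steric number of 4, so it is sp3.
C2 is sp3: 4 σ bonds, 4 electron-density regions.
C3 (4 σ bonds) has steric number 4: sp3.
C4 (4 σ bonds) has steric number 4: sp3.
C5 has 4 σ bonds: steric number 4 → sp3.
C6 carries 2 σ bonds, plus two π bonds, giving a steric number of 2, so it is sp.
C7 (2 σ bonds, plus two π bonds) has steric number 2: sp.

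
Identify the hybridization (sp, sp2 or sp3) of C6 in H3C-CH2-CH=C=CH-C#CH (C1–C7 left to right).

C6: 2 σ bonds, plus two π bonds — 2 electron domains, sp.

sp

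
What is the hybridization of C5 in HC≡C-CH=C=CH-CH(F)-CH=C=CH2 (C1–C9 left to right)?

sp²

C5: 3 σ bonds, plus one π bond — 3 electron domains, sp2.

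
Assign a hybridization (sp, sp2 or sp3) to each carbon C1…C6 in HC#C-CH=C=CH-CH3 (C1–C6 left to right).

C1 sp, C2 sp, C3 sp2, C4 sp, C5 sp2, C6 sp3

C1: 2 σ bonds, plus two π bonds; 2 regions of electron density → sp.
C2 carries 2 σ bonds, plus two π bonds, giving a steric number of 2, so it is sp.
C3 carries 3 σ bonds, plus one π bond, giving a steric number of 3, so it is sp2.
C4 has 2 σ bonds, plus two π bonds: steric number 2 → sp.
C5 — 3 σ bonds, plus one π bond. Steric number 3, so sp2.
C6 is sp3: 4 σ bonds, 4 electron-density regions.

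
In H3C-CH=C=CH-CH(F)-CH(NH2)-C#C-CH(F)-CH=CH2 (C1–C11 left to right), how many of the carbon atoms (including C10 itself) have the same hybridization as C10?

C10 is sp2 (one π bond).
C1: sp3
C2: sp2 ✓
C3: sp
C4: sp2 ✓
C5: sp3
C6: sp3
C7: sp
C8: sp
C9: sp3
C10: sp2 ✓
C11: sp2 ✓
4 carbons are sp2.

4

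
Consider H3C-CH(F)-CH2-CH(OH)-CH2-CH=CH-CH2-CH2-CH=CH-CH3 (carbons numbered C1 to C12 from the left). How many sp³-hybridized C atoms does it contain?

8

C1: sp3 ✓
C2: sp3 ✓
C3: sp3 ✓
C4: sp3 ✓
C5: sp3 ✓
C6: sp2
C7: sp2
C8: sp3 ✓
C9: sp3 ✓
C10: sp2
C11: sp2
C12: sp3 ✓
C1, C2, C3, C4, C5, C8, C9, C12 → 8 sp3 carbons.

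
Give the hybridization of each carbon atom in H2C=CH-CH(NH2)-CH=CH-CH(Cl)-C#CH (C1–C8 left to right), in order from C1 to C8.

C1 — 3 σ bonds, plus one π bond. Steric number 3, so sp2.
C2 — 3 σ bonds, plus one π bond. Steric number 3, so sp2.
C3 carries 4 σ bonds, giving a steric number of 4, so it is sp3.
C4: 3 σ bonds, plus one π bond; 3 regions of electron density → sp2.
C5 — 3 σ bonds, plus one π bond. Steric number 3, so sp2.
C6 has 4 σ bonds: steric number 4 → sp3.
C7 has 2 σ bonds, plus two π bonds: steric number 2 → sp.
C8 (2 σ bonds, plus two π bonds) has steric number 2: sp.

C1 sp2, C2 sp2, C3 sp3, C4 sp2, C5 sp2, C6 sp3, C7 sp, C8 sp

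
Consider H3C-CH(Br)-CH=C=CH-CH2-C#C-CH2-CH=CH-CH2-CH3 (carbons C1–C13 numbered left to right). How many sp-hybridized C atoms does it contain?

3

C1: sp3
C2: sp3
C3: sp2
C4: sp ✓
C5: sp2
C6: sp3
C7: sp ✓
C8: sp ✓
C9: sp3
C10: sp2
C11: sp2
C12: sp3
C13: sp3
C4, C7, C8 → 3 sp carbons.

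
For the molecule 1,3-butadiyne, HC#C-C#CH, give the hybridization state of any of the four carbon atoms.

sp

Every carbon is part of a C≡C triple bond: two σ regions → sp.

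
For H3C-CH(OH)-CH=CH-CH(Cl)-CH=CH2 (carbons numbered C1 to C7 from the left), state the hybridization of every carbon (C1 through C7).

C1 sp3, C2 sp3, C3 sp2, C4 sp2, C5 sp3, C6 sp2, C7 sp2

C1: 4 σ bonds; 4 regions of electron density → sp3.
C2 (4 σ bonds) has steric number 4: sp3.
C3: 3 σ bonds, plus one π bond — 3 electron domains, sp2.
C4: 3 σ bonds, plus one π bond; 3 regions of electron density → sp2.
C5 (4 σ bonds) has steric number 4: sp3.
C6: 3 σ bonds, plus one π bond; 3 regions of electron density → sp2.
C7 carries 3 σ bonds, plus one π bond, giving a steric number of 3, so it is sp2.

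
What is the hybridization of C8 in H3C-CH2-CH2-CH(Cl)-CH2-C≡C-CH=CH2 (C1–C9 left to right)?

C8: 3 σ bonds, plus one π bond — 3 electron domains, sp2.

sp²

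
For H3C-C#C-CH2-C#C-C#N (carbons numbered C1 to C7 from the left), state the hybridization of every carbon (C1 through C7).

C1 sp3, C2 sp, C3 sp, C4 sp3, C5 sp, C6 sp, C7 sp

C1 (4 σ bonds) has steric number 4: sp3.
C2 is sp: 2 σ bonds, plus two π bonds, 2 electron-density regions.
C3 carries 2 σ bonds, plus two π bonds, giving a steric number of 2, so it is sp.
C4 (4 σ bonds) has steric number 4: sp3.
C5 has 2 σ bonds, plus two π bonds: steric number 2 → sp.
C6 — 2 σ bonds, plus two π bonds. Steric number 2, so sp.
C7 is sp: 2 σ bonds, plus two π bonds, 2 electron-density regions.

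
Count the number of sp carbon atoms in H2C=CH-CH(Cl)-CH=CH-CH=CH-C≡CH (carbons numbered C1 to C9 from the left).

C1: sp2
C2: sp2
C3: sp3
C4: sp2
C5: sp2
C6: sp2
C7: sp2
C8: sp ✓
C9: sp ✓
C8, C9 → 2 sp carbons.

2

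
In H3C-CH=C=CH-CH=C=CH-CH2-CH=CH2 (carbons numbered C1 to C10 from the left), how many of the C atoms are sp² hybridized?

6

C1: sp3
C2: sp2 ✓
C3: sp
C4: sp2 ✓
C5: sp2 ✓
C6: sp
C7: sp2 ✓
C8: sp3
C9: sp2 ✓
C10: sp2 ✓
C2, C4, C5, C7, C9, C10 → 6 sp2 carbons.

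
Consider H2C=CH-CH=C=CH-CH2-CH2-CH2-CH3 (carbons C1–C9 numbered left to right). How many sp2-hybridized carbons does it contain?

C1: sp2 ✓
C2: sp2 ✓
C3: sp2 ✓
C4: sp
C5: sp2 ✓
C6: sp3
C7: sp3
C8: sp3
C9: sp3
C1, C2, C3, C5 → 4 sp2 carbons.

4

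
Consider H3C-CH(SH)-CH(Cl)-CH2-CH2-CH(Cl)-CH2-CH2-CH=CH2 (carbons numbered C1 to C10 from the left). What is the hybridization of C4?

sp^3

C4 has 4 σ bonds: steric number 4 → sp3.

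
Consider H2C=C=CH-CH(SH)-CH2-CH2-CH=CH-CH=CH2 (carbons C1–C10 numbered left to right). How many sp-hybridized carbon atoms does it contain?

1

C1: sp2
C2: sp ✓
C3: sp2
C4: sp3
C5: sp3
C6: sp3
C7: sp2
C8: sp2
C9: sp2
C10: sp2
C2 → 1 sp carbon.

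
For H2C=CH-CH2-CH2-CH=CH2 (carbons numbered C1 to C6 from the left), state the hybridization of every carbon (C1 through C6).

C1 sp2, C2 sp2, C3 sp3, C4 sp3, C5 sp2, C6 sp2

C1: 3 σ bonds, plus one π bond; 3 regions of electron density → sp2.
C2 carries 3 σ bonds, plus one π bond, giving a steric number of 3, so it is sp2.
C3 is sp3: 4 σ bonds, 4 electron-density regions.
C4: 4 σ bonds; 4 regions of electron density → sp3.
C5: 3 σ bonds, plus one π bond; 3 regions of electron density → sp2.
C6: 3 σ bonds, plus one π bond — 3 electron domains, sp2.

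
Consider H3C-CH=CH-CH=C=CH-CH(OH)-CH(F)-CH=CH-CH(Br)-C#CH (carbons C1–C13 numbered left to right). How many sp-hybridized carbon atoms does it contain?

3

C1: sp3
C2: sp2
C3: sp2
C4: sp2
C5: sp ✓
C6: sp2
C7: sp3
C8: sp3
C9: sp2
C10: sp2
C11: sp3
C12: sp ✓
C13: sp ✓
C5, C12, C13 → 3 sp carbons.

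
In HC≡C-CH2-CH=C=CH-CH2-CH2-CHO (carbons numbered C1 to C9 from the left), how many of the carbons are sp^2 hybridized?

3

C1: sp
C2: sp
C3: sp3
C4: sp2 ✓
C5: sp
C6: sp2 ✓
C7: sp3
C8: sp3
C9: sp2 ✓
C4, C6, C9 → 3 sp2 carbons.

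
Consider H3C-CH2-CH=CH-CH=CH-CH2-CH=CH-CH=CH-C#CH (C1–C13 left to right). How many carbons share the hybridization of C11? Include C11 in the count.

C11 is sp2 (one π bond).
C1: sp3
C2: sp3
C3: sp2 ✓
C4: sp2 ✓
C5: sp2 ✓
C6: sp2 ✓
C7: sp3
C8: sp2 ✓
C9: sp2 ✓
C10: sp2 ✓
C11: sp2 ✓
C12: sp
C13: sp
8 carbons are sp2.

8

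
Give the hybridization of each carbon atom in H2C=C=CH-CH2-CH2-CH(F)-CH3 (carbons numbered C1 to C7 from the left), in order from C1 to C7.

C1 is sp2: 3 σ bonds, plus one π bond, 3 electron-density regions.
C2 (2 σ bonds, plus two π bonds) has steric number 2: sp.
C3 — 3 σ bonds, plus one π bond. Steric number 3, so sp2.
C4 carries 4 σ bonds, giving a steric number of 4, so it is sp3.
C5 (4 σ bonds) has steric number 4: sp3.
C6: 4 σ bonds; 4 regions of electron density → sp3.
C7: 4 σ bonds — 4 electron domains, sp3.

C1 sp2, C2 sp, C3 sp2, C4 sp3, C5 sp3, C6 sp3, C7 sp3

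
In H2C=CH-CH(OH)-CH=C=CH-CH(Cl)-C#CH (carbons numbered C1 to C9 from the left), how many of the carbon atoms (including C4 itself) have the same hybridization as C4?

C4 is sp2 (one π bond).
C1: sp2 ✓
C2: sp2 ✓
C3: sp3
C4: sp2 ✓
C5: sp
C6: sp2 ✓
C7: sp3
C8: sp
C9: sp
4 carbons are sp2.

4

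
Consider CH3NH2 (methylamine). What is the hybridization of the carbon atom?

sp^3

The carbon atom is sp3: 4 σ bonds, 4 electron-density regions.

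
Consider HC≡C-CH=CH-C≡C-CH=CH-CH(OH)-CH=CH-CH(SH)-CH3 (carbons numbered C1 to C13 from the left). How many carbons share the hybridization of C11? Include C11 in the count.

6

C11 is sp2 (one π bond).
C1: sp
C2: sp
C3: sp2 ✓
C4: sp2 ✓
C5: sp
C6: sp
C7: sp2 ✓
C8: sp2 ✓
C9: sp3
C10: sp2 ✓
C11: sp2 ✓
C12: sp3
C13: sp3
6 carbons are sp2.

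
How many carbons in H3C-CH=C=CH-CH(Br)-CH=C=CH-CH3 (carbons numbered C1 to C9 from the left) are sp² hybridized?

C1: sp3
C2: sp2 ✓
C3: sp
C4: sp2 ✓
C5: sp3
C6: sp2 ✓
C7: sp
C8: sp2 ✓
C9: sp3
C2, C4, C6, C8 → 4 sp2 carbons.

4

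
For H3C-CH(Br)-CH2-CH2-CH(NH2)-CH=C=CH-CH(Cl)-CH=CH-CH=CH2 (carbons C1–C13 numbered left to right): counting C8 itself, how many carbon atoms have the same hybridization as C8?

C8 is sp2 (one π bond).
C1: sp3
C2: sp3
C3: sp3
C4: sp3
C5: sp3
C6: sp2 ✓
C7: sp
C8: sp2 ✓
C9: sp3
C10: sp2 ✓
C11: sp2 ✓
C12: sp2 ✓
C13: sp2 ✓
6 carbons are sp2.

6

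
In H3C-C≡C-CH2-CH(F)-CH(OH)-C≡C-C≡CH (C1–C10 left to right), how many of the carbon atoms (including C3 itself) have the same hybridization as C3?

6

C3 is sp (two π bonds).
C1: sp3
C2: sp ✓
C3: sp ✓
C4: sp3
C5: sp3
C6: sp3
C7: sp ✓
C8: sp ✓
C9: sp ✓
C10: sp ✓
6 carbons are sp.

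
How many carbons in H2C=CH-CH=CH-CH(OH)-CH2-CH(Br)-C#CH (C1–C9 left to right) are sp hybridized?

2

C1: sp2
C2: sp2
C3: sp2
C4: sp2
C5: sp3
C6: sp3
C7: sp3
C8: sp ✓
C9: sp ✓
C8, C9 → 2 sp carbons.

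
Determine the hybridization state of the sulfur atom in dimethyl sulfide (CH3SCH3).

The sulfur atom carries 2 σ bonds and 2 lone pairs, giving a steric number of 4, so it is sp3.

sp3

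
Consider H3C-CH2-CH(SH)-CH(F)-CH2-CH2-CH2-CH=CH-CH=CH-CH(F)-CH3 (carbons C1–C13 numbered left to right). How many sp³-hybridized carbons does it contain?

C1: sp3 ✓
C2: sp3 ✓
C3: sp3 ✓
C4: sp3 ✓
C5: sp3 ✓
C6: sp3 ✓
C7: sp3 ✓
C8: sp2
C9: sp2
C10: sp2
C11: sp2
C12: sp3 ✓
C13: sp3 ✓
C1, C2, C3, C4, C5, C6, C7, C12, C13 → 9 sp3 carbons.

9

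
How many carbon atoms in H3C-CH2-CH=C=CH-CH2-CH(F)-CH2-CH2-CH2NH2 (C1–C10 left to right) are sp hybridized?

C1: sp3
C2: sp3
C3: sp2
C4: sp ✓
C5: sp2
C6: sp3
C7: sp3
C8: sp3
C9: sp3
C10: sp3
C4 → 1 sp carbon.

1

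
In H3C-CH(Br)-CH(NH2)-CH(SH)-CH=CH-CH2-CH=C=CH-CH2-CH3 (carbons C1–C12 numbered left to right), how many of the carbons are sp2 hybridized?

4

C1: sp3
C2: sp3
C3: sp3
C4: sp3
C5: sp2 ✓
C6: sp2 ✓
C7: sp3
C8: sp2 ✓
C9: sp
C10: sp2 ✓
C11: sp3
C12: sp3
C5, C6, C8, C10 → 4 sp2 carbons.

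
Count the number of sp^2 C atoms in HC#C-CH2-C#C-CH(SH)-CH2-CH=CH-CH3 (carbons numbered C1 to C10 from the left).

2

C1: sp
C2: sp
C3: sp3
C4: sp
C5: sp
C6: sp3
C7: sp3
C8: sp2 ✓
C9: sp2 ✓
C10: sp3
C8, C9 → 2 sp2 carbons.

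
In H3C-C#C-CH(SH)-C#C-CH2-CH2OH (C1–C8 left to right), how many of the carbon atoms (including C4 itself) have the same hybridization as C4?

4

C4 is sp3 (only σ bonds).
C1: sp3 ✓
C2: sp
C3: sp
C4: sp3 ✓
C5: sp
C6: sp
C7: sp3 ✓
C8: sp3 ✓
4 carbons are sp3.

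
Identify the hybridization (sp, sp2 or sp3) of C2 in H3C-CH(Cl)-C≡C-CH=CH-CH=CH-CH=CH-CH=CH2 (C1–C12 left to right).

sp^3

C2 is sp3: 4 σ bonds, 4 electron-density regions.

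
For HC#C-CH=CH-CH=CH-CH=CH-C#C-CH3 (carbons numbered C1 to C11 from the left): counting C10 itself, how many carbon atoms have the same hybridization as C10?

4

C10 is sp (two π bonds).
C1: sp ✓
C2: sp ✓
C3: sp2
C4: sp2
C5: sp2
C6: sp2
C7: sp2
C8: sp2
C9: sp ✓
C10: sp ✓
C11: sp3
4 carbons are sp.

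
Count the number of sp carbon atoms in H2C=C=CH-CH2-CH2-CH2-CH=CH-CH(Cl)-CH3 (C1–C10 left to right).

C1: sp2
C2: sp ✓
C3: sp2
C4: sp3
C5: sp3
C6: sp3
C7: sp2
C8: sp2
C9: sp3
C10: sp3
C2 → 1 sp carbon.

1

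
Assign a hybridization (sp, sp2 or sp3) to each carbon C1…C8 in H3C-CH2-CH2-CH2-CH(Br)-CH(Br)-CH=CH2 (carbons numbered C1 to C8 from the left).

C1 sp3, C2 sp3, C3 sp3, C4 sp3, C5 sp3, C6 sp3, C7 sp2, C8 sp2

C1 is sp3: 4 σ bonds, 4 electron-density regions.
C2: 4 σ bonds; 4 regions of electron density → sp3.
C3: 4 σ bonds — 4 electron domains, sp3.
C4 carries 4 σ bonds, giving a steric number of 4, so it is sp3.
C5 has 4 σ bonds: steric number 4 → sp3.
C6 (4 σ bonds) has steric number 4: sp3.
C7 (3 σ bonds, plus one π bond) has steric number 3: sp2.
C8: 3 σ bonds, plus one π bond — 3 electron domains, sp2.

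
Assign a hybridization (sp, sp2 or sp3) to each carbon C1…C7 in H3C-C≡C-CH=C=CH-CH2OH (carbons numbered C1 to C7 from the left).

C1 has 4 σ bonds: steric number 4 → sp3.
C2 is sp: 2 σ bonds, plus two π bonds, 2 electron-density regions.
C3 (2 σ bonds, plus two π bonds) has steric number 2: sp.
C4 is sp2: 3 σ bonds, plus one π bond, 3 electron-density regions.
C5: 2 σ bonds, plus two π bonds — 2 electron domains, sp.
C6: 3 σ bonds, plus one π bond; 3 regions of electron density → sp2.
C7 carries 4 σ bonds, giving a steric number of 4, so it is sp3.

C1 sp3, C2 sp, C3 sp, C4 sp2, C5 sp, C6 sp2, C7 sp3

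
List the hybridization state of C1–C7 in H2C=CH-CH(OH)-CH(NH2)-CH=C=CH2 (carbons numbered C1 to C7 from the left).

C1 has 3 σ bonds, plus one π bond: steric number 3 → sp2.
C2 (3 σ bonds, plus one π bond) has steric number 3: sp2.
C3: 4 σ bonds — 4 electron domains, sp3.
C4 carries 4 σ bonds, giving a steric number of 4, so it is sp3.
C5 — 3 σ bonds, plus one π bond. Steric number 3, so sp2.
C6: 2 σ bonds, plus two π bonds — 2 electron domains, sp.
C7 carries 3 σ bonds, plus one π bond, giving a steric number of 3, so it is sp2.

C1 sp2, C2 sp2, C3 sp3, C4 sp3, C5 sp2, C6 sp, C7 sp2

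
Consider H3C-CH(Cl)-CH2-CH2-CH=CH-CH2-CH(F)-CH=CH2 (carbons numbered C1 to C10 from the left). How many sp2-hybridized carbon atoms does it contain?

C1: sp3
C2: sp3
C3: sp3
C4: sp3
C5: sp2 ✓
C6: sp2 ✓
C7: sp3
C8: sp3
C9: sp2 ✓
C10: sp2 ✓
C5, C6, C9, C10 → 4 sp2 carbons.

4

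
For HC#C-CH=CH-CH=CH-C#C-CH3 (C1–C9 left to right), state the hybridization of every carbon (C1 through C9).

C1 sp, C2 sp, C3 sp2, C4 sp2, C5 sp2, C6 sp2, C7 sp, C8 sp, C9 sp3

C1 has 2 σ bonds, plus two π bonds: steric number 2 → sp.
C2 (2 σ bonds, plus two π bonds) has steric number 2: sp.
C3 carries 3 σ bonds, plus one π bond, giving a steric number of 3, so it is sp2.
C4 (3 σ bonds, plus one π bond) has steric number 3: sp2.
C5: 3 σ bonds, plus one π bond; 3 regions of electron density → sp2.
C6: 3 σ bonds, plus one π bond — 3 electron domains, sp2.
C7: 2 σ bonds, plus two π bonds — 2 electron domains, sp.
C8 is sp: 2 σ bonds, plus two π bonds, 2 electron-density regions.
C9 has 4 σ bonds: steric number 4 → sp3.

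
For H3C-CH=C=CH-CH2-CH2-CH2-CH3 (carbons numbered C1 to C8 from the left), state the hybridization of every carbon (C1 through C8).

C1: 4 σ bonds; 4 regions of electron density → sp3.
C2 — 3 σ bonds, plus one π bond. Steric number 3, so sp2.
C3 is sp: 2 σ bonds, plus two π bonds, 2 electron-density regions.
C4 is sp2: 3 σ bonds, plus one π bond, 3 electron-density regions.
C5 (4 σ bonds) has steric number 4: sp3.
C6 (4 σ bonds) has steric number 4: sp3.
C7 has 4 σ bonds: steric number 4 → sp3.
C8 — 4 σ bonds. Steric number 4, so sp3.

C1 sp3, C2 sp2, C3 sp, C4 sp2, C5 sp3, C6 sp3, C7 sp3, C8 sp3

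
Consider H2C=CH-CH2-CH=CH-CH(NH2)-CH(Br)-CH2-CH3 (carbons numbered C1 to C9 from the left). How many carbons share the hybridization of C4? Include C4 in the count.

4

C4 is sp2 (one π bond).
C1: sp2 ✓
C2: sp2 ✓
C3: sp3
C4: sp2 ✓
C5: sp2 ✓
C6: sp3
C7: sp3
C8: sp3
C9: sp3
4 carbons are sp2.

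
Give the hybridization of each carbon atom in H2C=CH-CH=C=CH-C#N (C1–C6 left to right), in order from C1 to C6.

C1 sp2, C2 sp2, C3 sp2, C4 sp, C5 sp2, C6 sp

C1: 3 σ bonds, plus one π bond; 3 regions of electron density → sp2.
C2: 3 σ bonds, plus one π bond; 3 regions of electron density → sp2.
C3: 3 σ bonds, plus one π bond; 3 regions of electron density → sp2.
C4: 2 σ bonds, plus two π bonds — 2 electron domains, sp.
C5 (3 σ bonds, plus one π bond) has steric number 3: sp2.
C6 — 2 σ bonds, plus two π bonds. Steric number 2, so sp.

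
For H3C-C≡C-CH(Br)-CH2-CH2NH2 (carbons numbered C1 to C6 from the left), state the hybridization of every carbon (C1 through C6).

C1 — 4 σ bonds. Steric number 4, so sp3.
C2 has 2 σ bonds, plus two π bonds: steric number 2 → sp.
C3 has 2 σ bonds, plus two π bonds: steric number 2 → sp.
C4 carries 4 σ bonds, giving a steric number of 4, so it is sp3.
C5 carries 4 σ bonds, giving a steric number of 4, so it is sp3.
C6: 4 σ bonds; 4 regions of electron density → sp3.

C1 sp3, C2 sp, C3 sp, C4 sp3, C5 sp3, C6 sp3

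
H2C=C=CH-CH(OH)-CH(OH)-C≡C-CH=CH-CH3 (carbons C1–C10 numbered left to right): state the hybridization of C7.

sp

C7 has 2 σ bonds, plus two π bonds: steric number 2 → sp.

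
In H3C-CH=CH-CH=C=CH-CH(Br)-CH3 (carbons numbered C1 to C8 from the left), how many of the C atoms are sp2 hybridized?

4

C1: sp3
C2: sp2 ✓
C3: sp2 ✓
C4: sp2 ✓
C5: sp
C6: sp2 ✓
C7: sp3
C8: sp3
C2, C3, C4, C6 → 4 sp2 carbons.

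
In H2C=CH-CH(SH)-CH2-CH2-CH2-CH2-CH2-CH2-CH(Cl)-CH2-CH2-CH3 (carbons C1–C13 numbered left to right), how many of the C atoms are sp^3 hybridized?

C1: sp2
C2: sp2
C3: sp3 ✓
C4: sp3 ✓
C5: sp3 ✓
C6: sp3 ✓
C7: sp3 ✓
C8: sp3 ✓
C9: sp3 ✓
C10: sp3 ✓
C11: sp3 ✓
C12: sp3 ✓
C13: sp3 ✓
C3, C4, C5, C6, C7, C8, C9, C10, C11, C12, C13 → 11 sp3 carbons.

11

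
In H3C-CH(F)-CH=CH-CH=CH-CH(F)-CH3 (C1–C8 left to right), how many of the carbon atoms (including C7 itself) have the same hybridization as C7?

4

C7 is sp3 (only σ bonds).
C1: sp3 ✓
C2: sp3 ✓
C3: sp2
C4: sp2
C5: sp2
C6: sp2
C7: sp3 ✓
C8: sp3 ✓
4 carbons are sp3.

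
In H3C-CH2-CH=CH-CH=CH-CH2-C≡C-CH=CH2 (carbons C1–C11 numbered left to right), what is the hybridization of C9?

C9 is sp: 2 σ bonds, plus two π bonds, 2 electron-density regions.

sp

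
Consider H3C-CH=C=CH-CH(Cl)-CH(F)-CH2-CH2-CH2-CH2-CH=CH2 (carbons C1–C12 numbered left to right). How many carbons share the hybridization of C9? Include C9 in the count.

7

C9 is sp3 (only σ bonds).
C1: sp3 ✓
C2: sp2
C3: sp
C4: sp2
C5: sp3 ✓
C6: sp3 ✓
C7: sp3 ✓
C8: sp3 ✓
C9: sp3 ✓
C10: sp3 ✓
C11: sp2
C12: sp2
7 carbons are sp3.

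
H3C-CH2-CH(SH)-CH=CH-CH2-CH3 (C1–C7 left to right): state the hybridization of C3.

sp^3

C3 is sp3: 4 σ bonds, 4 electron-density regions.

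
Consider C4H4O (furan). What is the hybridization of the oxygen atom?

One O lone pair is in the aromatic π system (p orbital), the other is in an sp2 hybrid in the ring plane; O has two σ bonds + one in-plane lone pair → sp2.

sp²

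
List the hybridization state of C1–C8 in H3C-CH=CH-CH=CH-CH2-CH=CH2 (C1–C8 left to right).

C1: 4 σ bonds; 4 regions of electron density → sp3.
C2 — 3 σ bonds, plus one π bond. Steric number 3, so sp2.
C3 is sp2: 3 σ bonds, plus one π bond, 3 electron-density regions.
C4: 3 σ bonds, plus one π bond; 3 regions of electron density → sp2.
C5: 3 σ bonds, plus one π bond; 3 regions of electron density → sp2.
C6: 4 σ bonds; 4 regions of electron density → sp3.
C7 is sp2: 3 σ bonds, plus one π bond, 3 electron-density regions.
C8 — 3 σ bonds, plus one π bond. Steric number 3, so sp2.

C1 sp3, C2 sp2, C3 sp2, C4 sp2, C5 sp2, C6 sp3, C7 sp2, C8 sp2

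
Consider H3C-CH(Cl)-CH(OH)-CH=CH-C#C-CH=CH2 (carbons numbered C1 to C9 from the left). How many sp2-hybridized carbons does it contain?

C1: sp3
C2: sp3
C3: sp3
C4: sp2 ✓
C5: sp2 ✓
C6: sp
C7: sp
C8: sp2 ✓
C9: sp2 ✓
C4, C5, C8, C9 → 4 sp2 carbons.

4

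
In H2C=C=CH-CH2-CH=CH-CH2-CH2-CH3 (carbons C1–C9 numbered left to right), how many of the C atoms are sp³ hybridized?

4

C1: sp2
C2: sp
C3: sp2
C4: sp3 ✓
C5: sp2
C6: sp2
C7: sp3 ✓
C8: sp3 ✓
C9: sp3 ✓
C4, C7, C8, C9 → 4 sp3 carbons.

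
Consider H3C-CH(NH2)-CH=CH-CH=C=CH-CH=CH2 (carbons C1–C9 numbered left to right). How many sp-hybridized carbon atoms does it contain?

C1: sp3
C2: sp3
C3: sp2
C4: sp2
C5: sp2
C6: sp ✓
C7: sp2
C8: sp2
C9: sp2
C6 → 1 sp carbon.

1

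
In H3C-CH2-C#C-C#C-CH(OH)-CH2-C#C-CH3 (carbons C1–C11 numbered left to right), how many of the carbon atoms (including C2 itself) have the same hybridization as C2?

C2 is sp3 (only σ bonds).
C1: sp3 ✓
C2: sp3 ✓
C3: sp
C4: sp
C5: sp
C6: sp
C7: sp3 ✓
C8: sp3 ✓
C9: sp
C10: sp
C11: sp3 ✓
5 carbons are sp3.

5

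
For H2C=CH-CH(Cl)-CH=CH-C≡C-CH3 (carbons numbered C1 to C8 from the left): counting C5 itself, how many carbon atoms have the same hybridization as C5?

C5 is sp2 (one π bond).
C1: sp2 ✓
C2: sp2 ✓
C3: sp3
C4: sp2 ✓
C5: sp2 ✓
C6: sp
C7: sp
C8: sp3
4 carbons are sp2.

4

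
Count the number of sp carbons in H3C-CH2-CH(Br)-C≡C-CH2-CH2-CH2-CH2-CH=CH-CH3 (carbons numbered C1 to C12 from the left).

C1: sp3
C2: sp3
C3: sp3
C4: sp ✓
C5: sp ✓
C6: sp3
C7: sp3
C8: sp3
C9: sp3
C10: sp2
C11: sp2
C12: sp3
C4, C5 → 2 sp carbons.

2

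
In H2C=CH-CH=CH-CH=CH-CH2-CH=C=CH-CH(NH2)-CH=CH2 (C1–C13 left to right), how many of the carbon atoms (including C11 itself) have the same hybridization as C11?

2

C11 is sp3 (only σ bonds).
C1: sp2
C2: sp2
C3: sp2
C4: sp2
C5: sp2
C6: sp2
C7: sp3 ✓
C8: sp2
C9: sp
C10: sp2
C11: sp3 ✓
C12: sp2
C13: sp2
2 carbons are sp3.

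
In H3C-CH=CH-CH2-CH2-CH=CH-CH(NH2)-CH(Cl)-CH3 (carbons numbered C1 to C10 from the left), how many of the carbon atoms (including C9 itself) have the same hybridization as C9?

C9 is sp3 (only σ bonds).
C1: sp3 ✓
C2: sp2
C3: sp2
C4: sp3 ✓
C5: sp3 ✓
C6: sp2
C7: sp2
C8: sp3 ✓
C9: sp3 ✓
C10: sp3 ✓
6 carbons are sp3.

6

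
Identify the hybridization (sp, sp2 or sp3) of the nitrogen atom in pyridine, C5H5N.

N has two σ bonds and one lone pair in the ring plane (steric number 3 → sp2); its p orbital contributes one electron to the aromatic π system via the C=N double bond.

sp^2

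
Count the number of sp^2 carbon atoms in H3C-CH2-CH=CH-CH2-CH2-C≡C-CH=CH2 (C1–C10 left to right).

4

C1: sp3
C2: sp3
C3: sp2 ✓
C4: sp2 ✓
C5: sp3
C6: sp3
C7: sp
C8: sp
C9: sp2 ✓
C10: sp2 ✓
C3, C4, C9, C10 → 4 sp2 carbons.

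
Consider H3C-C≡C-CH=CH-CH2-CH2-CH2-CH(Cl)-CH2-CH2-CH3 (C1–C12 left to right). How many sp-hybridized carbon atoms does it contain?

2

C1: sp3
C2: sp ✓
C3: sp ✓
C4: sp2
C5: sp2
C6: sp3
C7: sp3
C8: sp3
C9: sp3
C10: sp3
C11: sp3
C12: sp3
C2, C3 → 2 sp carbons.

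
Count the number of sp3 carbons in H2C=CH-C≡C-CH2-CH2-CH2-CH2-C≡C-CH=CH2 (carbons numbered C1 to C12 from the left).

4

C1: sp2
C2: sp2
C3: sp
C4: sp
C5: sp3 ✓
C6: sp3 ✓
C7: sp3 ✓
C8: sp3 ✓
C9: sp
C10: sp
C11: sp2
C12: sp2
C5, C6, C7, C8 → 4 sp3 carbons.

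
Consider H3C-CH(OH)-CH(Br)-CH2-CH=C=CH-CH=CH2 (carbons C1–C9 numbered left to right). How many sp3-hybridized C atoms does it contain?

C1: sp3 ✓
C2: sp3 ✓
C3: sp3 ✓
C4: sp3 ✓
C5: sp2
C6: sp
C7: sp2
C8: sp2
C9: sp2
C1, C2, C3, C4 → 4 sp3 carbons.

4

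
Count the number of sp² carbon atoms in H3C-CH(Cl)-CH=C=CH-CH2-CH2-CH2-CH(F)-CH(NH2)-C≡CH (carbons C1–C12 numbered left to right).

C1: sp3
C2: sp3
C3: sp2 ✓
C4: sp
C5: sp2 ✓
C6: sp3
C7: sp3
C8: sp3
C9: sp3
C10: sp3
C11: sp
C12: sp
C3, C5 → 2 sp2 carbons.

2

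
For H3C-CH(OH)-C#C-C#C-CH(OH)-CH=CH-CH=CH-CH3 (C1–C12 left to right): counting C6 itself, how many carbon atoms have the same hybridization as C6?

4

C6 is sp (two π bonds).
C1: sp3
C2: sp3
C3: sp ✓
C4: sp ✓
C5: sp ✓
C6: sp ✓
C7: sp3
C8: sp2
C9: sp2
C10: sp2
C11: sp2
C12: sp3
4 carbons are sp.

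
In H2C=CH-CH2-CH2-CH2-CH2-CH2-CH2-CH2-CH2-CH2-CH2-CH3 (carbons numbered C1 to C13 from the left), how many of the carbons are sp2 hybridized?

2

C1: sp2 ✓
C2: sp2 ✓
C3: sp3
C4: sp3
C5: sp3
C6: sp3
C7: sp3
C8: sp3
C9: sp3
C10: sp3
C11: sp3
C12: sp3
C13: sp3
C1, C2 → 2 sp2 carbons.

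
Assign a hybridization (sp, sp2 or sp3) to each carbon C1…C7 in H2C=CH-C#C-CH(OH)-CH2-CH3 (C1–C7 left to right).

C1 sp2, C2 sp2, C3 sp, C4 sp, C5 sp3, C6 sp3, C7 sp3

C1: 3 σ bonds, plus one π bond — 3 electron domains, sp2.
C2 (3 σ bonds, plus one π bond) has steric number 3: sp2.
C3: 2 σ bonds, plus two π bonds; 2 regions of electron density → sp.
C4: 2 σ bonds, plus two π bonds; 2 regions of electron density → sp.
C5 (4 σ bonds) has steric number 4: sp3.
C6 (4 σ bonds) has steric number 4: sp3.
C7 is sp3: 4 σ bonds, 4 electron-density regions.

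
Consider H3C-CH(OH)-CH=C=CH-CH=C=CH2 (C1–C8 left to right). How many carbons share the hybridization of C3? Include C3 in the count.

C3 is sp2 (one π bond).
C1: sp3
C2: sp3
C3: sp2 ✓
C4: sp
C5: sp2 ✓
C6: sp2 ✓
C7: sp
C8: sp2 ✓
4 carbons are sp2.

4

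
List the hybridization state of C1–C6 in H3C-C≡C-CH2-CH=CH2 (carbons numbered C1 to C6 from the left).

C1 sp3, C2 sp, C3 sp, C4 sp3, C5 sp2, C6 sp2

C1 carries 4 σ bonds, giving a steric number of 4, so it is sp3.
C2: 2 σ bonds, plus two π bonds; 2 regions of electron density → sp.
C3: 2 σ bonds, plus two π bonds; 2 regions of electron density → sp.
C4 has 4 σ bonds: steric number 4 → sp3.
C5: 3 σ bonds, plus one π bond — 3 electron domains, sp2.
C6 — 3 σ bonds, plus one π bond. Steric number 3, so sp2.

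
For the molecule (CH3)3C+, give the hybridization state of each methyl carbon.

Each methyl carbon: 4 σ bonds; 4 regions of electron density → sp3.

sp³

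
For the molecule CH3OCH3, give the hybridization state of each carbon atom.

sp³

Each carbon atom is sp3: 4 σ bonds, 4 electron-density regions.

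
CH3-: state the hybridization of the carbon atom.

Three σ bonds + one lone pair = steric number 4 → sp3, pyramidal.

sp3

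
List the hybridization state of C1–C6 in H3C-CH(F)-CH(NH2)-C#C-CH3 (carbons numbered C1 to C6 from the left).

C1 sp3, C2 sp3, C3 sp3, C4 sp, C5 sp, C6 sp3

C1: 4 σ bonds; 4 regions of electron density → sp3.
C2 is sp3: 4 σ bonds, 4 electron-density regions.
C3: 4 σ bonds — 4 electron domains, sp3.
C4 (2 σ bonds, plus two π bonds) has steric number 2: sp.
C5 (2 σ bonds, plus two π bonds) has steric number 2: sp.
C6 — 4 σ bonds. Steric number 4, so sp3.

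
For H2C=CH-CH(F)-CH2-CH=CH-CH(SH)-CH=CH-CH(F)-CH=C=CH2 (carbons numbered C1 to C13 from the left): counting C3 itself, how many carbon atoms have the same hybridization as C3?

C3 is sp3 (only σ bonds).
C1: sp2
C2: sp2
C3: sp3 ✓
C4: sp3 ✓
C5: sp2
C6: sp2
C7: sp3 ✓
C8: sp2
C9: sp2
C10: sp3 ✓
C11: sp2
C12: sp
C13: sp2
4 carbons are sp3.

4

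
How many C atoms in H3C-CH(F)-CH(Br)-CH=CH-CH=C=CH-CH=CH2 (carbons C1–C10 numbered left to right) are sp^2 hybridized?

6

C1: sp3
C2: sp3
C3: sp3
C4: sp2 ✓
C5: sp2 ✓
C6: sp2 ✓
C7: sp
C8: sp2 ✓
C9: sp2 ✓
C10: sp2 ✓
C4, C5, C6, C8, C9, C10 → 6 sp2 carbons.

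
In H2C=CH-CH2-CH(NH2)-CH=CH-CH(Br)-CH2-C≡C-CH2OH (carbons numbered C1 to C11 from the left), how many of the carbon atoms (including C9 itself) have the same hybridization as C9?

C9 is sp (two π bonds).
C1: sp2
C2: sp2
C3: sp3
C4: sp3
C5: sp2
C6: sp2
C7: sp3
C8: sp3
C9: sp ✓
C10: sp ✓
C11: sp3
2 carbons are sp.

2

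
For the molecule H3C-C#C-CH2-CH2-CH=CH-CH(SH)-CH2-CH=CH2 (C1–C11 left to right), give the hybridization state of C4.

C4 — 4 σ bonds. Steric number 4, so sp3.

sp3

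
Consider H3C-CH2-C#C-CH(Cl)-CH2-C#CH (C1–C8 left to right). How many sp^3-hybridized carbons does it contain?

C1: sp3 ✓
C2: sp3 ✓
C3: sp
C4: sp
C5: sp3 ✓
C6: sp3 ✓
C7: sp
C8: sp
C1, C2, C5, C6 → 4 sp3 carbons.

4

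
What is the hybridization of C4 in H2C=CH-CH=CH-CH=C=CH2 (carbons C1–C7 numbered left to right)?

C4 is sp2: 3 σ bonds, plus one π bond, 3 electron-density regions.

sp²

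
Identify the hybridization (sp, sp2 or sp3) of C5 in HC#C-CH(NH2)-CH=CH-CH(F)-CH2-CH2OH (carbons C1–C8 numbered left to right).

C5 has 3 σ bonds, plus one π bond: steric number 3 → sp2.

sp²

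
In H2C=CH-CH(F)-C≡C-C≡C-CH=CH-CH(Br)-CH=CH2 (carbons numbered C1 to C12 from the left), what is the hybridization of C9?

C9 has 3 σ bonds, plus one π bond: steric number 3 → sp2.

sp2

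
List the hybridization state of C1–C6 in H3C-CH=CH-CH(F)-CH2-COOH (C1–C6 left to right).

C1: 4 σ bonds — 4 electron domains, sp3.
C2 — 3 σ bonds, plus one π bond. Steric number 3, so sp2.
C3 carries 3 σ bonds, plus one π bond, giving a steric number of 3, so it is sp2.
C4: 4 σ bonds; 4 regions of electron density → sp3.
C5 is sp3: 4 σ bonds, 4 electron-density regions.
C6 — 3 σ bonds, plus one π bond. Steric number 3, so sp2.

C1 sp3, C2 sp2, C3 sp2, C4 sp3, C5 sp3, C6 sp2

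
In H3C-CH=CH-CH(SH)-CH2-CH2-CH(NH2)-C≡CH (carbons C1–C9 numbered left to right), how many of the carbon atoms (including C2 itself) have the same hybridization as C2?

C2 is sp2 (one π bond).
C1: sp3
C2: sp2 ✓
C3: sp2 ✓
C4: sp3
C5: sp3
C6: sp3
C7: sp3
C8: sp
C9: sp
2 carbons are sp2.

2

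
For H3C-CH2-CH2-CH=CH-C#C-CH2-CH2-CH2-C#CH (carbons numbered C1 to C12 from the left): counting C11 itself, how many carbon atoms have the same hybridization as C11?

4

C11 is sp (two π bonds).
C1: sp3
C2: sp3
C3: sp3
C4: sp2
C5: sp2
C6: sp ✓
C7: sp ✓
C8: sp3
C9: sp3
C10: sp3
C11: sp ✓
C12: sp ✓
4 carbons are sp.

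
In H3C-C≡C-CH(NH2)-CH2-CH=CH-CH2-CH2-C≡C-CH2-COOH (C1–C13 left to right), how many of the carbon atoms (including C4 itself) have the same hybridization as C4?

6

C4 is sp3 (only σ bonds).
C1: sp3 ✓
C2: sp
C3: sp
C4: sp3 ✓
C5: sp3 ✓
C6: sp2
C7: sp2
C8: sp3 ✓
C9: sp3 ✓
C10: sp
C11: sp
C12: sp3 ✓
C13: sp2
6 carbons are sp3.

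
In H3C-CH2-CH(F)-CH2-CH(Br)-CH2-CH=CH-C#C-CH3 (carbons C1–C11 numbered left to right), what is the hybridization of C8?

sp2

C8 — 3 σ bonds, plus one π bond. Steric number 3, so sp2.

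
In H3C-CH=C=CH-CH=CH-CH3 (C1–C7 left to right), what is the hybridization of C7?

sp3

C7 is sp3: 4 σ bonds, 4 electron-density regions.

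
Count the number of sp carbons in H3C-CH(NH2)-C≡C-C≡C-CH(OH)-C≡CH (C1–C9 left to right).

6

C1: sp3
C2: sp3
C3: sp ✓
C4: sp ✓
C5: sp ✓
C6: sp ✓
C7: sp3
C8: sp ✓
C9: sp ✓
C3, C4, C5, C6, C8, C9 → 6 sp carbons.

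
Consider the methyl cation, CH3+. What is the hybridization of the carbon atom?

sp²

Three σ bonds to H, empty p orbital → sp2, trigonal planar.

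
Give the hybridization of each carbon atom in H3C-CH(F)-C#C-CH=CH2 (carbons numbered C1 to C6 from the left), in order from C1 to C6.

C1 sp3, C2 sp3, C3 sp, C4 sp, C5 sp2, C6 sp2

C1 — 4 σ bonds. Steric number 4, so sp3.
C2 — 4 σ bonds. Steric number 4, so sp3.
C3 is sp: 2 σ bonds, plus two π bonds, 2 electron-density regions.
C4 (2 σ bonds, plus two π bonds) has steric number 2: sp.
C5: 3 σ bonds, plus one π bond; 3 regions of electron density → sp2.
C6 — 3 σ bonds, plus one π bond. Steric number 3, so sp2.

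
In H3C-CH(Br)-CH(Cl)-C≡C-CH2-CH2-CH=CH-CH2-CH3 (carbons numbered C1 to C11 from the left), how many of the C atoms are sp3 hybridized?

C1: sp3 ✓
C2: sp3 ✓
C3: sp3 ✓
C4: sp
C5: sp
C6: sp3 ✓
C7: sp3 ✓
C8: sp2
C9: sp2
C10: sp3 ✓
C11: sp3 ✓
C1, C2, C3, C6, C7, C10, C11 → 7 sp3 carbons.

7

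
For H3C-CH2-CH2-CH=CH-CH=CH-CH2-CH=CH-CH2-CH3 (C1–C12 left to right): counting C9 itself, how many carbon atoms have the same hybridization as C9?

C9 is sp2 (one π bond).
C1: sp3
C2: sp3
C3: sp3
C4: sp2 ✓
C5: sp2 ✓
C6: sp2 ✓
C7: sp2 ✓
C8: sp3
C9: sp2 ✓
C10: sp2 ✓
C11: sp3
C12: sp3
6 carbons are sp2.

6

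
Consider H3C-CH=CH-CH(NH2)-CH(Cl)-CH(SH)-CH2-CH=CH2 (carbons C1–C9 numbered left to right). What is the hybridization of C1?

C1 (4 σ bonds) has steric number 4: sp3.

sp^3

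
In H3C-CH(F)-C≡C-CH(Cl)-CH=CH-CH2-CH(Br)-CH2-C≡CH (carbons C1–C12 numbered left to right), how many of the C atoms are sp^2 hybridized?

2

C1: sp3
C2: sp3
C3: sp
C4: sp
C5: sp3
C6: sp2 ✓
C7: sp2 ✓
C8: sp3
C9: sp3
C10: sp3
C11: sp
C12: sp
C6, C7 → 2 sp2 carbons.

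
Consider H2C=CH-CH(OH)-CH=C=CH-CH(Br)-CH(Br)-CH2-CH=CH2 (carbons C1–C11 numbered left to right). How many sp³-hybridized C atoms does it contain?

C1: sp2
C2: sp2
C3: sp3 ✓
C4: sp2
C5: sp
C6: sp2
C7: sp3 ✓
C8: sp3 ✓
C9: sp3 ✓
C10: sp2
C11: sp2
C3, C7, C8, C9 → 4 sp3 carbons.

4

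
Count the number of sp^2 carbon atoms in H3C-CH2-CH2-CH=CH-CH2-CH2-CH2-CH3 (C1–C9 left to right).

C1: sp3
C2: sp3
C3: sp3
C4: sp2 ✓
C5: sp2 ✓
C6: sp3
C7: sp3
C8: sp3
C9: sp3
C4, C5 → 2 sp2 carbons.

2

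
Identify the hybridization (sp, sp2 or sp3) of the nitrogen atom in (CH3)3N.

The nitrogen atom (3 σ bonds and 1 lone pair) has steric number 4: sp3.

sp³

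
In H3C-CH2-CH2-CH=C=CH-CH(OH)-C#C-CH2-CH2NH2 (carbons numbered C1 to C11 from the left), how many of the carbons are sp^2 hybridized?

2

C1: sp3
C2: sp3
C3: sp3
C4: sp2 ✓
C5: sp
C6: sp2 ✓
C7: sp3
C8: sp
C9: sp
C10: sp3
C11: sp3
C4, C6 → 2 sp2 carbons.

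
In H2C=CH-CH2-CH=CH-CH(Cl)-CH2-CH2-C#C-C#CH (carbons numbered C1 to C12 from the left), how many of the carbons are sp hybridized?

C1: sp2
C2: sp2
C3: sp3
C4: sp2
C5: sp2
C6: sp3
C7: sp3
C8: sp3
C9: sp ✓
C10: sp ✓
C11: sp ✓
C12: sp ✓
C9, C10, C11, C12 → 4 sp carbons.

4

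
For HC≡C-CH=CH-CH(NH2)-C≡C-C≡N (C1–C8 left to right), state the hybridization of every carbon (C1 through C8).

C1 sp, C2 sp, C3 sp2, C4 sp2, C5 sp3, C6 sp, C7 sp, C8 sp

C1: 2 σ bonds, plus two π bonds; 2 regions of electron density → sp.
C2 (2 σ bonds, plus two π bonds) has steric number 2: sp.
C3 — 3 σ bonds, plus one π bond. Steric number 3, so sp2.
C4 (3 σ bonds, plus one π bond) has steric number 3: sp2.
C5: 4 σ bonds — 4 electron domains, sp3.
C6 (2 σ bonds, plus two π bonds) has steric number 2: sp.
C7 — 2 σ bonds, plus two π bonds. Steric number 2, so sp.
C8: 2 σ bonds, plus two π bonds; 2 regions of electron density → sp.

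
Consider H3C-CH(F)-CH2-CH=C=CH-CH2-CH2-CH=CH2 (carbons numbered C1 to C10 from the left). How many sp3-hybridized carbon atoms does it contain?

5

C1: sp3 ✓
C2: sp3 ✓
C3: sp3 ✓
C4: sp2
C5: sp
C6: sp2
C7: sp3 ✓
C8: sp3 ✓
C9: sp2
C10: sp2
C1, C2, C3, C7, C8 → 5 sp3 carbons.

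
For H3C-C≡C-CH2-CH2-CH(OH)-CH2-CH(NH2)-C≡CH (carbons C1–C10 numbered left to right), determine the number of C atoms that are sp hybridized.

C1: sp3
C2: sp ✓
C3: sp ✓
C4: sp3
C5: sp3
C6: sp3
C7: sp3
C8: sp3
C9: sp ✓
C10: sp ✓
C2, C3, C9, C10 → 4 sp carbons.

4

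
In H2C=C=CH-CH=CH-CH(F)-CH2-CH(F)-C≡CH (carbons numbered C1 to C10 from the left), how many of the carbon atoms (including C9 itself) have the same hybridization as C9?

3

C9 is sp (two π bonds).
C1: sp2
C2: sp ✓
C3: sp2
C4: sp2
C5: sp2
C6: sp3
C7: sp3
C8: sp3
C9: sp ✓
C10: sp ✓
3 carbons are sp.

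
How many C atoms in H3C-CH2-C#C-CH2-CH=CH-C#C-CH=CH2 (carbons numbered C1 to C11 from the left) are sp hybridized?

C1: sp3
C2: sp3
C3: sp ✓
C4: sp ✓
C5: sp3
C6: sp2
C7: sp2
C8: sp ✓
C9: sp ✓
C10: sp2
C11: sp2
C3, C4, C8, C9 → 4 sp carbons.

4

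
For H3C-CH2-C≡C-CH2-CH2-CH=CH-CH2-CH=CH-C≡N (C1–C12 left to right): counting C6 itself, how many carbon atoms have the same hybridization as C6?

5

C6 is sp3 (only σ bonds).
C1: sp3 ✓
C2: sp3 ✓
C3: sp
C4: sp
C5: sp3 ✓
C6: sp3 ✓
C7: sp2
C8: sp2
C9: sp3 ✓
C10: sp2
C11: sp2
C12: sp
5 carbons are sp3.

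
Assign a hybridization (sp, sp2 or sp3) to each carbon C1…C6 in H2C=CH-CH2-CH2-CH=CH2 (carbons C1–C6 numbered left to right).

C1 (3 σ bonds, plus one π bond) has steric number 3: sp2.
C2 — 3 σ bonds, plus one π bond. Steric number 3, so sp2.
C3 — 4 σ bonds. Steric number 4, so sp3.
C4 — 4 σ bonds. Steric number 4, so sp3.
C5: 3 σ bonds, plus one π bond; 3 regions of electron density → sp2.
C6 — 3 σ bonds, plus one π bond. Steric number 3, so sp2.

C1 sp2, C2 sp2, C3 sp3, C4 sp3, C5 sp2, C6 sp2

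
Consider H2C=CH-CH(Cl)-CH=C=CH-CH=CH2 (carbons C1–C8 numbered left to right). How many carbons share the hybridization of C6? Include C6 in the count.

C6 is sp2 (one π bond).
C1: sp2 ✓
C2: sp2 ✓
C3: sp3
C4: sp2 ✓
C5: sp
C6: sp2 ✓
C7: sp2 ✓
C8: sp2 ✓
6 carbons are sp2.

6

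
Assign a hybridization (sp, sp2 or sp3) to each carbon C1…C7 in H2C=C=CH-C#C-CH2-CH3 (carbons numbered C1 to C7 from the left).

C1 sp2, C2 sp, C3 sp2, C4 sp, C5 sp, C6 sp3, C7 sp3

C1 — 3 σ bonds, plus one π bond. Steric number 3, so sp2.
C2 carries 2 σ bonds, plus two π bonds, giving a steric number of 2, so it is sp.
C3 has 3 σ bonds, plus one π bond: steric number 3 → sp2.
C4 has 2 σ bonds, plus two π bonds: steric number 2 → sp.
C5 is sp: 2 σ bonds, plus two π bonds, 2 electron-density regions.
C6 has 4 σ bonds: steric number 4 → sp3.
C7: 4 σ bonds; 4 regions of electron density → sp3.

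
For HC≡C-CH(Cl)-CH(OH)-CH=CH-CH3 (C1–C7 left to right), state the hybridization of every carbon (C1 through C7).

C1 sp, C2 sp, C3 sp3, C4 sp3, C5 sp2, C6 sp2, C7 sp3

C1 has 2 σ bonds, plus two π bonds: steric number 2 → sp.
C2 is sp: 2 σ bonds, plus two π bonds, 2 electron-density regions.
C3 is sp3: 4 σ bonds, 4 electron-density regions.
C4 is sp3: 4 σ bonds, 4 electron-density regions.
C5: 3 σ bonds, plus one π bond — 3 electron domains, sp2.
C6 is sp2: 3 σ bonds, plus one π bond, 3 electron-density regions.
C7: 4 σ bonds — 4 electron domains, sp3.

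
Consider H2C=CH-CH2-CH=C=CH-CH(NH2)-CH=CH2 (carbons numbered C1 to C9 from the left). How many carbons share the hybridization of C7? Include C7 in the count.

C7 is sp3 (only σ bonds).
C1: sp2
C2: sp2
C3: sp3 ✓
C4: sp2
C5: sp
C6: sp2
C7: sp3 ✓
C8: sp2
C9: sp2
2 carbons are sp3.

2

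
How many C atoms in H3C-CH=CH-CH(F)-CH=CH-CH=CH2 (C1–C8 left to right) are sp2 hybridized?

6

C1: sp3
C2: sp2 ✓
C3: sp2 ✓
C4: sp3
C5: sp2 ✓
C6: sp2 ✓
C7: sp2 ✓
C8: sp2 ✓
C2, C3, C5, C6, C7, C8 → 6 sp2 carbons.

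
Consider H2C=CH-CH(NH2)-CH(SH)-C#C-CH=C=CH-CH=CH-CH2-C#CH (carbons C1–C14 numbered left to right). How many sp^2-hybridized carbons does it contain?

6

C1: sp2 ✓
C2: sp2 ✓
C3: sp3
C4: sp3
C5: sp
C6: sp
C7: sp2 ✓
C8: sp
C9: sp2 ✓
C10: sp2 ✓
C11: sp2 ✓
C12: sp3
C13: sp
C14: sp
C1, C2, C7, C9, C10, C11 → 6 sp2 carbons.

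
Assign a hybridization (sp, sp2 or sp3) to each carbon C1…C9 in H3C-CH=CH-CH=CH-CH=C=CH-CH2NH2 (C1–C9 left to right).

C1 sp3, C2 sp2, C3 sp2, C4 sp2, C5 sp2, C6 sp2, C7 sp, C8 sp2, C9 sp3

C1 is sp3: 4 σ bonds, 4 electron-density regions.
C2 carries 3 σ bonds, plus one π bond, giving a steric number of 3, so it is sp2.
C3 — 3 σ bonds, plus one π bond. Steric number 3, so sp2.
C4: 3 σ bonds, plus one π bond; 3 regions of electron density → sp2.
C5 has 3 σ bonds, plus one π bond: steric number 3 → sp2.
C6: 3 σ bonds, plus one π bond; 3 regions of electron density → sp2.
C7 has 2 σ bonds, plus two π bonds: steric number 2 → sp.
C8: 3 σ bonds, plus one π bond; 3 regions of electron density → sp2.
C9: 4 σ bonds — 4 electron domains, sp3.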